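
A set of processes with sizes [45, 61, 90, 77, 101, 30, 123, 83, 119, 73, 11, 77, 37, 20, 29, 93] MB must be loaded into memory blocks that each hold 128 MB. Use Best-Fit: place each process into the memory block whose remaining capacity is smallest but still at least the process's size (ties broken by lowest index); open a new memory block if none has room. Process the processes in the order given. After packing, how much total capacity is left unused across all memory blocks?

45 MB → memory block 1 (remaining 83 MB)
61 MB → memory block 1 (remaining 22 MB)
90 MB → memory block 2 (remaining 38 MB)
77 MB → memory block 3 (remaining 51 MB)
101 MB → memory block 4 (remaining 27 MB)
30 MB → memory block 2 (remaining 8 MB)
123 MB → memory block 5 (remaining 5 MB)
83 MB → memory block 6 (remaining 45 MB)
119 MB → memory block 7 (remaining 9 MB)
73 MB → memory block 8 (remaining 55 MB)
11 MB → memory block 1 (remaining 11 MB)
77 MB → memory block 9 (remaining 51 MB)
37 MB → memory block 6 (remaining 8 MB)
20 MB → memory block 4 (remaining 7 MB)
29 MB → memory block 3 (remaining 22 MB)
93 MB → memory block 10 (remaining 35 MB)
10 memory blocks × 128 MB = 1280 MB; used 1069 MB; unused 211 MB.

211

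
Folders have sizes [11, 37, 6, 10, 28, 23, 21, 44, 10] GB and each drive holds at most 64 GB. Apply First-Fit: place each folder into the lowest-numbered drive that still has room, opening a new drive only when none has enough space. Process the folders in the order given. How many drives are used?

4 drives

11 GB → drive 1 (remaining 53 GB)
37 GB → drive 1 (remaining 16 GB)
6 GB → drive 1 (remaining 10 GB)
10 GB → drive 1 (remaining 0 GB)
28 GB → drive 2 (remaining 36 GB)
23 GB → drive 2 (remaining 13 GB)
21 GB → drive 3 (remaining 43 GB)
44 GB → drive 4 (remaining 20 GB)
10 GB → drive 2 (remaining 3 GB)
Final drives: [11,37,6,10] [28,23,10] [21] [44].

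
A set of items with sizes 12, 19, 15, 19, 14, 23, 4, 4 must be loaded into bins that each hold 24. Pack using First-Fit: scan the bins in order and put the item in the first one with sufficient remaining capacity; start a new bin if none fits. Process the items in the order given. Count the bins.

bin 1: place 12, 12 left
bin 2: place 19, 5 left
bin 3: place 15, 9 left
bin 4: place 19, 5 left
bin 5: place 14, 10 left
bin 6: place 23, 1 left
bin 1: place 4, 8 left
bin 1: place 4, 4 left

6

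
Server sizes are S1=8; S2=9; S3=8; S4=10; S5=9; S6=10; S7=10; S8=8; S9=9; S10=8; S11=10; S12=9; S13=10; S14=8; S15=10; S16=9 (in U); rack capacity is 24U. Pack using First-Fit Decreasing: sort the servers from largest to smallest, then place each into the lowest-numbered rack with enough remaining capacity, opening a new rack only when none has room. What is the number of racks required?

Sorted descending: 10, 10, 10, 10, 10, 10, 9, 9, 9, 9, 9, 8, 8, 8, 8, 8.
rack 1: place 10U, 14U left
rack 1: place 10U, 4U left
rack 2: place 10U, 14U left
rack 2: place 10U, 4U left
rack 3: place 10U, 14U left
rack 3: place 10U, 4U left
rack 4: place 9U, 15U left
rack 4: place 9U, 6U left
rack 5: place 9U, 15U left
rack 5: place 9U, 6U left
rack 6: place 9U, 15U left
rack 6: place 8U, 7U left
rack 7: place 8U, 16U left
rack 7: place 8U, 8U left
rack 7: place 8U, 0U left
rack 8: place 8U, 16U left
Final racks: [10,10] [10,10] [10,10] [9,9] [9,9] [9,8] [8,8,8] [8].

8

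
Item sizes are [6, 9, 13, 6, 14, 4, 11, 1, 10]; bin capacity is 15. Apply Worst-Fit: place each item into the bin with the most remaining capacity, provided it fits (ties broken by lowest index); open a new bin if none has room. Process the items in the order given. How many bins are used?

Put 6 in bin 1; 9 remain.
Put 9 in bin 1; 0 remain.
Put 13 in bin 2; 2 remain.
Put 6 in bin 3; 9 remain.
Put 14 in bin 4; 1 remain.
Put 4 in bin 3; 5 remain.
Put 11 in bin 5; 4 remain.
Put 1 in bin 3; 4 remain.
Put 10 in bin 6; 5 remain.

6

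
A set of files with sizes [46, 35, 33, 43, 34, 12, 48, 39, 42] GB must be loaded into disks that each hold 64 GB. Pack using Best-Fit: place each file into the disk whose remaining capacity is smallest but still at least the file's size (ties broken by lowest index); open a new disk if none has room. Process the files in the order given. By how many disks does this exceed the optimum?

0

Best-Fit: [46,12] [35] [33] [43] [34] [48] [39] [42] → 8 disks.
8 files exceed 32 GB (half the capacity), and no two of those can share a disk, so at least 8 disks are needed.
So 8 is already optimal.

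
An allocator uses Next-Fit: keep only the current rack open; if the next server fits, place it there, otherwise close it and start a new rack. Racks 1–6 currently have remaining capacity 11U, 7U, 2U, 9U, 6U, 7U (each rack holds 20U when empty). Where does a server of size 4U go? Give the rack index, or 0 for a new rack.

Next-Fit only looks at rack 6, which has 7U free.
4U fits there.

6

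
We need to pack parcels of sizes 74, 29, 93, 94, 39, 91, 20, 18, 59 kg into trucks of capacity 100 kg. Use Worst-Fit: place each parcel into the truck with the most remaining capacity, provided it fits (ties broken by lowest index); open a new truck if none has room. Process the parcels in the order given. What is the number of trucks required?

truck 1: place 74 kg, 26 kg left
truck 2: place 29 kg, 71 kg left
truck 3: place 93 kg, 7 kg left
truck 4: place 94 kg, 6 kg left
truck 2: place 39 kg, 32 kg left
truck 5: place 91 kg, 9 kg left
truck 2: place 20 kg, 12 kg left
truck 1: place 18 kg, 8 kg left
truck 6: place 59 kg, 41 kg left
Final trucks: [74,18] [29,39,20] [93] [94] [91] [59].

6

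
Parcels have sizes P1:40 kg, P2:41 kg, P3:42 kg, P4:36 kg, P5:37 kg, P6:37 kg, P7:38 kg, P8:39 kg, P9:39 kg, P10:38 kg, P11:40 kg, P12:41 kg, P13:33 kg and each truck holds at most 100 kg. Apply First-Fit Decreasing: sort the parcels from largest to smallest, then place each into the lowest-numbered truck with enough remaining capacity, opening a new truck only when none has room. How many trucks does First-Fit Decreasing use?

Sorted descending: 42, 41, 41, 40, 40, 39, 39, 38, 38, 37, 37, 36, 33.
42 kg → truck 1 (remaining 58 kg)
41 kg → truck 1 (remaining 17 kg)
41 kg → truck 2 (remaining 59 kg)
40 kg → truck 2 (remaining 19 kg)
40 kg → truck 3 (remaining 60 kg)
39 kg → truck 3 (remaining 21 kg)
39 kg → truck 4 (remaining 61 kg)
38 kg → truck 4 (remaining 23 kg)
38 kg → truck 5 (remaining 62 kg)
37 kg → truck 5 (remaining 25 kg)
37 kg → truck 6 (remaining 63 kg)
36 kg → truck 6 (remaining 27 kg)
33 kg → truck 7 (remaining 67 kg)

7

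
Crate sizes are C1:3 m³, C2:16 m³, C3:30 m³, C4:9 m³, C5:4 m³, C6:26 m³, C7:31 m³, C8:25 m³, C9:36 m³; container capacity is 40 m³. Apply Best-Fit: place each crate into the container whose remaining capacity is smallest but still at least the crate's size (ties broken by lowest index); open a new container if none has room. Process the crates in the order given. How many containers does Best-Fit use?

C1 (3 m³) → container 1 (remaining 37 m³)
C2 (16 m³) → container 1 (remaining 21 m³)
C3 (30 m³) → container 2 (remaining 10 m³)
C4 (9 m³) → container 2 (remaining 1 m³)
C5 (4 m³) → container 1 (remaining 17 m³)
C6 (26 m³) → container 3 (remaining 14 m³)
C7 (31 m³) → container 4 (remaining 9 m³)
C8 (25 m³) → container 5 (remaining 15 m³)
C9 (36 m³) → container 6 (remaining 4 m³)
Final containers: [3,16,4] [30,9] [26] [31] [25] [36].

6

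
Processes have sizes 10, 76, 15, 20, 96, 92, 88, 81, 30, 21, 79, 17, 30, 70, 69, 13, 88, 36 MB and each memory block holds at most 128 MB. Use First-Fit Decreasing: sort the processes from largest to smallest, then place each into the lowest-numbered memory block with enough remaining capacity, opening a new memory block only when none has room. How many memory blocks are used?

Sorted descending: 96, 92, 88, 88, 81, 79, 76, 70, 69, 36, 30, 30, 21, 20, 17, 15, 13, 10.
memory block 1: place 96 MB, 32 MB left
memory block 2: place 92 MB, 36 MB left
memory block 3: place 88 MB, 40 MB left
memory block 4: place 88 MB, 40 MB left
memory block 5: place 81 MB, 47 MB left
memory block 6: place 79 MB, 49 MB left
memory block 7: place 76 MB, 52 MB left
memory block 8: place 70 MB, 58 MB left
memory block 9: place 69 MB, 59 MB left
memory block 2: place 36 MB, 0 MB left
memory block 1: place 30 MB, 2 MB left
memory block 3: place 30 MB, 10 MB left
memory block 4: place 21 MB, 19 MB left
memory block 5: place 20 MB, 27 MB left
memory block 4: place 17 MB, 2 MB left
memory block 5: place 15 MB, 12 MB left
memory block 6: place 13 MB, 36 MB left
memory block 3: place 10 MB, 0 MB left

9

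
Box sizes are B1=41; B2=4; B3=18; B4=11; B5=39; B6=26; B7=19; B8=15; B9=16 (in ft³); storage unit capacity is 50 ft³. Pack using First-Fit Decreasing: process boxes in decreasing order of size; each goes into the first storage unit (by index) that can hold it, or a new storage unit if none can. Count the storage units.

Sorted descending: 41, 39, 26, 19, 18, 16, 15, 11, 4.
Put 41 ft³ in storage unit 1; 9 ft³ remain.
Put 39 ft³ in storage unit 2; 11 ft³ remain.
Put 26 ft³ in storage unit 3; 24 ft³ remain.
Put 19 ft³ in storage unit 3; 5 ft³ remain.
Put 18 ft³ in storage unit 4; 32 ft³ remain.
Put 16 ft³ in storage unit 4; 16 ft³ remain.
Put 15 ft³ in storage unit 4; 1 ft³ remain.
Put 11 ft³ in storage unit 2; 0 ft³ remain.
Put 4 ft³ in storage unit 1; 5 ft³ remain.

4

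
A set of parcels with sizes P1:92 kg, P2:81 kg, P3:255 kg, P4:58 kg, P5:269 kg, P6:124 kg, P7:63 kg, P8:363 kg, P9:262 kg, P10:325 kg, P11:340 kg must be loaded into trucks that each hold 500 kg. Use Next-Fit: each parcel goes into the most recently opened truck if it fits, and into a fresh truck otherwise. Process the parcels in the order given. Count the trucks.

6 trucks

Put P1 (92 kg) in truck 1; 408 kg remain.
Put P2 (81 kg) in truck 1; 327 kg remain.
Put P3 (255 kg) in truck 1; 72 kg remain.
Put P4 (58 kg) in truck 1; 14 kg remain.
Put P5 (269 kg) in truck 2; 231 kg remain.
Put P6 (124 kg) in truck 2; 107 kg remain.
Put P7 (63 kg) in truck 2; 44 kg remain.
Put P8 (363 kg) in truck 3; 137 kg remain.
Put P9 (262 kg) in truck 4; 238 kg remain.
Put P10 (325 kg) in truck 5; 175 kg remain.
Put P11 (340 kg) in truck 6; 160 kg remain.
Final trucks: [92,81,255,58] [269,124,63] [363] [262] [325] [340].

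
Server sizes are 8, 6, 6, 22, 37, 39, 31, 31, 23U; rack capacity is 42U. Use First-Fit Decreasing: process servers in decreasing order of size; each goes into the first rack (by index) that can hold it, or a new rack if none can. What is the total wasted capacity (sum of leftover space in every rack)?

Sorted descending: 39, 37, 31, 31, 23, 22, 8, 6, 6.
Put 39U in rack 1; 3U remain.
Put 37U in rack 2; 5U remain.
Put 31U in rack 3; 11U remain.
Put 31U in rack 4; 11U remain.
Put 23U in rack 5; 19U remain.
Put 22U in rack 6; 20U remain.
Put 8U in rack 3; 3U remain.
Put 6U in rack 4; 5U remain.
Put 6U in rack 5; 13U remain.
6 racks × 42U = 252U; used 203U; unused 49U.

49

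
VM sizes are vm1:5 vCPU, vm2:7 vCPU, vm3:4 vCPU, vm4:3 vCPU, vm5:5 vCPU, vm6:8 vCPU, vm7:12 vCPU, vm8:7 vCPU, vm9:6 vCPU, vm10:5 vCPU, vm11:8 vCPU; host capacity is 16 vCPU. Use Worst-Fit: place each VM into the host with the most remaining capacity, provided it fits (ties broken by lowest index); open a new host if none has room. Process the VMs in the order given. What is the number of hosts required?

5

vm1 (5 vCPU) → host 1 (remaining 11 vCPU)
vm2 (7 vCPU) → host 1 (remaining 4 vCPU)
vm3 (4 vCPU) → host 1 (remaining 0 vCPU)
vm4 (3 vCPU) → host 2 (remaining 13 vCPU)
vm5 (5 vCPU) → host 2 (remaining 8 vCPU)
vm6 (8 vCPU) → host 2 (remaining 0 vCPU)
vm7 (12 vCPU) → host 3 (remaining 4 vCPU)
vm8 (7 vCPU) → host 4 (remaining 9 vCPU)
vm9 (6 vCPU) → host 4 (remaining 3 vCPU)
vm10 (5 vCPU) → host 5 (remaining 11 vCPU)
vm11 (8 vCPU) → host 5 (remaining 3 vCPU)
Final hosts: [5,7,4] [3,5,8] [12] [7,6] [5,8].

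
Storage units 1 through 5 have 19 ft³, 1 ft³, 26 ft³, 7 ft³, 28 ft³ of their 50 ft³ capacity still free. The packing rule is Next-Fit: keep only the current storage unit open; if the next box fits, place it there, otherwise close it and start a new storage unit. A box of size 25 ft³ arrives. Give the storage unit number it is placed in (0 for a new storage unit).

5

Next-Fit only looks at storage unit 5, which has 28 ft³ free.
25 ft³ fits there.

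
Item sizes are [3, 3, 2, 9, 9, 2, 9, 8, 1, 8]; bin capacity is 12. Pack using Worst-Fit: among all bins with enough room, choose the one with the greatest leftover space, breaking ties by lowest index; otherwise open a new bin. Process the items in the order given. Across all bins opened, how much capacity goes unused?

3 → bin 1 (remaining 9)
3 → bin 1 (remaining 6)
2 → bin 1 (remaining 4)
9 → bin 2 (remaining 3)
9 → bin 3 (remaining 3)
2 → bin 1 (remaining 2)
9 → bin 4 (remaining 3)
8 → bin 5 (remaining 4)
1 → bin 5 (remaining 3)
8 → bin 6 (remaining 4)
6 bins × 12 = 72; used 54; unused 18.

18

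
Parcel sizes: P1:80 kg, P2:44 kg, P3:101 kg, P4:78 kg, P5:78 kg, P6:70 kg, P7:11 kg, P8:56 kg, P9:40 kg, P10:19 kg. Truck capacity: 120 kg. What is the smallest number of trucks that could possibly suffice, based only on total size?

5 trucks

Total size = 80 + 44 + 101 + 78 + 78 + 70 + 11 + 56 + 40 + 19 = 577 kg.
⌈577 / 120⌉ = 5.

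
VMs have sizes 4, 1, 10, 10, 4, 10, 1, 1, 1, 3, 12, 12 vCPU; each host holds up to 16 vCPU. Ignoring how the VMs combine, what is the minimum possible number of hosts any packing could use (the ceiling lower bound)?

5 hosts

Total size = 4 + 1 + 10 + 10 + 4 + 10 + 1 + 1 + 1 + 3 + 12 + 12 = 69 vCPU.
⌈69 / 16⌉ = 5.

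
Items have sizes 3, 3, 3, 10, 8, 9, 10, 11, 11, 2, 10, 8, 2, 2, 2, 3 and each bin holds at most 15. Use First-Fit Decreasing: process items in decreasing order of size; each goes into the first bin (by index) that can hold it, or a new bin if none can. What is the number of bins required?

Sorted descending: 11, 11, 10, 10, 10, 9, 8, 8, 3, 3, 3, 3, 2, 2, 2, 2.
Put 11 in bin 1; 4 remain.
Put 11 in bin 2; 4 remain.
Put 10 in bin 3; 5 remain.
Put 10 in bin 4; 5 remain.
Put 10 in bin 5; 5 remain.
Put 9 in bin 6; 6 remain.
Put 8 in bin 7; 7 remain.
Put 8 in bin 8; 7 remain.
Put 3 in bin 1; 1 remain.
Put 3 in bin 2; 1 remain.
Put 3 in bin 3; 2 remain.
Put 3 in bin 4; 2 remain.
Put 2 in bin 3; 0 remain.
Put 2 in bin 4; 0 remain.
Put 2 in bin 5; 3 remain.
Put 2 in bin 5; 1 remain.

8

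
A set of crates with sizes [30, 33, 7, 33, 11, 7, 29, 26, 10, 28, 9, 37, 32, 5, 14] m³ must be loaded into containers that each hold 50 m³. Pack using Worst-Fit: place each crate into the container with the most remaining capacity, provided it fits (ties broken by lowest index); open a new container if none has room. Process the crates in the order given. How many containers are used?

8 containers

container 1: place 30 m³, 20 m³ left
container 2: place 33 m³, 17 m³ left
container 1: place 7 m³, 13 m³ left
container 3: place 33 m³, 17 m³ left
container 2: place 11 m³, 6 m³ left
container 3: place 7 m³, 10 m³ left
container 4: place 29 m³, 21 m³ left
container 5: place 26 m³, 24 m³ left
container 5: place 10 m³, 14 m³ left
container 6: place 28 m³, 22 m³ left
container 6: place 9 m³, 13 m³ left
container 7: place 37 m³, 13 m³ left
container 8: place 32 m³, 18 m³ left
container 4: place 5 m³, 16 m³ left
container 8: place 14 m³, 4 m³ left
Final containers: [30,7] [33,11] [33,7] [29,5] [26,10] [28,9] [37] [32,14].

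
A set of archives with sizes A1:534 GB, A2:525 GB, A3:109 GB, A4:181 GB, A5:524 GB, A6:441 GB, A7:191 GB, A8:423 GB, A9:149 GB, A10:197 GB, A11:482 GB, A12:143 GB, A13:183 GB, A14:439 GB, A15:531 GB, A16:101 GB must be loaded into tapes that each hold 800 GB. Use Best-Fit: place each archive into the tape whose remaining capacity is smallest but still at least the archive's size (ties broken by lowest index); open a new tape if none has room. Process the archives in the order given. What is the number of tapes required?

Put A1 (534 GB) in tape 1; 266 GB remain.
Put A2 (525 GB) in tape 2; 275 GB remain.
Put A3 (109 GB) in tape 1; 157 GB remain.
Put A4 (181 GB) in tape 2; 94 GB remain.
Put A5 (524 GB) in tape 3; 276 GB remain.
Put A6 (441 GB) in tape 4; 359 GB remain.
Put A7 (191 GB) in tape 3; 85 GB remain.
Put A8 (423 GB) in tape 5; 377 GB remain.
Put A9 (149 GB) in tape 1; 8 GB remain.
Put A10 (197 GB) in tape 4; 162 GB remain.
Put A11 (482 GB) in tape 6; 318 GB remain.
Put A12 (143 GB) in tape 4; 19 GB remain.
Put A13 (183 GB) in tape 6; 135 GB remain.
Put A14 (439 GB) in tape 7; 361 GB remain.
Put A15 (531 GB) in tape 8; 269 GB remain.
Put A16 (101 GB) in tape 6; 34 GB remain.

8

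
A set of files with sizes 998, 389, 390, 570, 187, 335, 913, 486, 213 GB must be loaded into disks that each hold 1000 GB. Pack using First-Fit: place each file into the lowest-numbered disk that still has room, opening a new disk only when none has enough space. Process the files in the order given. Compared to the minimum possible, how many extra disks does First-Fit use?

First-Fit: [998] [389,390,187] [570,335] [913] [486,213] → 5 disks.
Total size 4481 GB; any packing needs at least ⌈4481/1000⌉ = 5 disks.
So 5 is already optimal.

0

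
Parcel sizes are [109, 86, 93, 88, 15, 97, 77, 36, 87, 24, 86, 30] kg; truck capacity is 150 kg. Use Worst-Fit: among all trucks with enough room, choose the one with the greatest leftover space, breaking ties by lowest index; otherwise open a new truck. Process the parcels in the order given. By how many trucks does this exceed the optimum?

Worst-Fit: [109] [86,15] [93] [88] [97] [77,36] [87,24] [86,30] → 8 trucks.
8 parcels exceed 75 kg (half the capacity), and no two of those can share a truck, so at least 8 trucks are needed.
So 8 is already optimal.

0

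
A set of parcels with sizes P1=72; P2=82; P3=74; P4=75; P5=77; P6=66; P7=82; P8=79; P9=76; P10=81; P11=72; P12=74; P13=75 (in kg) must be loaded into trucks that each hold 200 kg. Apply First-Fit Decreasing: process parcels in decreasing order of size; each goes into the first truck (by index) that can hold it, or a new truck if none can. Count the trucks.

7

Sorted descending: 82, 82, 81, 79, 77, 76, 75, 75, 74, 74, 72, 72, 66.
82 kg → truck 1 (remaining 118 kg)
82 kg → truck 1 (remaining 36 kg)
81 kg → truck 2 (remaining 119 kg)
79 kg → truck 2 (remaining 40 kg)
77 kg → truck 3 (remaining 123 kg)
76 kg → truck 3 (remaining 47 kg)
75 kg → truck 4 (remaining 125 kg)
75 kg → truck 4 (remaining 50 kg)
74 kg → truck 5 (remaining 126 kg)
74 kg → truck 5 (remaining 52 kg)
72 kg → truck 6 (remaining 128 kg)
72 kg → truck 6 (remaining 56 kg)
66 kg → truck 7 (remaining 134 kg)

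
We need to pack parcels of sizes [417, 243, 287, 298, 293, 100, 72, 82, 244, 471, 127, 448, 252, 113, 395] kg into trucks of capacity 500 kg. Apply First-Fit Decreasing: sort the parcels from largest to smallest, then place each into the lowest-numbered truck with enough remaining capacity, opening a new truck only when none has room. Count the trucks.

9

Sorted descending: 471, 448, 417, 395, 298, 293, 287, 252, 244, 243, 127, 113, 100, 82, 72.
Put 471 kg in truck 1; 29 kg remain.
Put 448 kg in truck 2; 52 kg remain.
Put 417 kg in truck 3; 83 kg remain.
Put 395 kg in truck 4; 105 kg remain.
Put 298 kg in truck 5; 202 kg remain.
Put 293 kg in truck 6; 207 kg remain.
Put 287 kg in truck 7; 213 kg remain.
Put 252 kg in truck 8; 248 kg remain.
Put 244 kg in truck 8; 4 kg remain.
Put 243 kg in truck 9; 257 kg remain.
Put 127 kg in truck 5; 75 kg remain.
Put 113 kg in truck 6; 94 kg remain.
Put 100 kg in truck 4; 5 kg remain.
Put 82 kg in truck 3; 1 kg remain.
Put 72 kg in truck 5; 3 kg remain.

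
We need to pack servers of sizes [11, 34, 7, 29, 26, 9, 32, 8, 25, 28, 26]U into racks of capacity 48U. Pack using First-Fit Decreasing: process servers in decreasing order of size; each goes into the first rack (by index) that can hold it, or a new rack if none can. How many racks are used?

7

Sorted descending: 34, 32, 29, 28, 26, 26, 25, 11, 9, 8, 7.
rack 1: place 34U, 14U left
rack 2: place 32U, 16U left
rack 3: place 29U, 19U left
rack 4: place 28U, 20U left
rack 5: place 26U, 22U left
rack 6: place 26U, 22U left
rack 7: place 25U, 23U left
rack 1: place 11U, 3U left
rack 2: place 9U, 7U left
rack 3: place 8U, 11U left
rack 2: place 7U, 0U left
Final racks: [34,11] [32,9,7] [29,8] [28] [26] [26] [25].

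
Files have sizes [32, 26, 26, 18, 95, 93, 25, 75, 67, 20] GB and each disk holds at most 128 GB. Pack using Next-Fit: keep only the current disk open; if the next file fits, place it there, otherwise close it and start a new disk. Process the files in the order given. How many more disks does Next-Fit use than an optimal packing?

Next-Fit: [32,26,26,18] [95] [93,25] [75] [67,20] → 5 disks.
Total size 477 GB; any packing needs at least ⌈477/128⌉ = 4 disks.
An optimal packing achieves that bound: [95,32] [93,26] [75,26,25] [67,20,18] → 4 disks.
Excess: 5 − 4 = 1.

1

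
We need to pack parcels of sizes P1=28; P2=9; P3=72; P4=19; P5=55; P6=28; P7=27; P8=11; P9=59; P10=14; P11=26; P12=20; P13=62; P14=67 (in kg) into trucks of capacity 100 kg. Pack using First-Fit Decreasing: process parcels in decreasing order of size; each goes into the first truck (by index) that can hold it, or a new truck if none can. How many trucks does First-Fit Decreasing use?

Sorted descending: 72, 67, 62, 59, 55, 28, 28, 27, 26, 20, 19, 14, 11, 9.
72 kg → truck 1 (remaining 28 kg)
67 kg → truck 2 (remaining 33 kg)
62 kg → truck 3 (remaining 38 kg)
59 kg → truck 4 (remaining 41 kg)
55 kg → truck 5 (remaining 45 kg)
28 kg → truck 1 (remaining 0 kg)
28 kg → truck 2 (remaining 5 kg)
27 kg → truck 3 (remaining 11 kg)
26 kg → truck 4 (remaining 15 kg)
20 kg → truck 5 (remaining 25 kg)
19 kg → truck 5 (remaining 6 kg)
14 kg → truck 4 (remaining 1 kg)
11 kg → truck 3 (remaining 0 kg)
9 kg → truck 6 (remaining 91 kg)

6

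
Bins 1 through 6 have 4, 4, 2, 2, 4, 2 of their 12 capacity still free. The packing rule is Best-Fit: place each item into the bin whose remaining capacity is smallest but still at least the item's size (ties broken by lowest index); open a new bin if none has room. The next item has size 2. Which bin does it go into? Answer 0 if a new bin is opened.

3

Bins with room: bin 1 (4), bin 2 (4), bin 3 (2), bin 4 (2), bin 5 (4), bin 6 (2).
Tightest fit is bin 3 with 2 free.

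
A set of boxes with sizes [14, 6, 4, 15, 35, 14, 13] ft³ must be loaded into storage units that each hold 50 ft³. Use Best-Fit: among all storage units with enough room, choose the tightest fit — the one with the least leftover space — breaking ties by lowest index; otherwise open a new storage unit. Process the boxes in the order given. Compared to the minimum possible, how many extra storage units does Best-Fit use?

0

Best-Fit: [14,6,4,15] [35,14] [13] → 3 storage units.
Total size 101 ft³; any packing needs at least ⌈101/50⌉ = 3 storage units.
So 3 is already optimal.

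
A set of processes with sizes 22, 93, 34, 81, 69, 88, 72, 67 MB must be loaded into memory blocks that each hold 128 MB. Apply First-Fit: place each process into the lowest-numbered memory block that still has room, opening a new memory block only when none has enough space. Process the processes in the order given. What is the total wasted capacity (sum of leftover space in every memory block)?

memory block 1: place 22 MB, 106 MB left
memory block 1: place 93 MB, 13 MB left
memory block 2: place 34 MB, 94 MB left
memory block 2: place 81 MB, 13 MB left
memory block 3: place 69 MB, 59 MB left
memory block 4: place 88 MB, 40 MB left
memory block 5: place 72 MB, 56 MB left
memory block 6: place 67 MB, 61 MB left
6 memory blocks × 128 MB = 768 MB; used 526 MB; unused 242 MB.

242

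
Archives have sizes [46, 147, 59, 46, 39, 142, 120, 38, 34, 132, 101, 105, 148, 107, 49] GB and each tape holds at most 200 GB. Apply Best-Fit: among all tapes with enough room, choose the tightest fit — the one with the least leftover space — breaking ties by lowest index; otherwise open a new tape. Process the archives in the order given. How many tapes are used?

9 tapes

46 GB → tape 1 (remaining 154 GB)
147 GB → tape 1 (remaining 7 GB)
59 GB → tape 2 (remaining 141 GB)
46 GB → tape 2 (remaining 95 GB)
39 GB → tape 2 (remaining 56 GB)
142 GB → tape 3 (remaining 58 GB)
120 GB → tape 4 (remaining 80 GB)
38 GB → tape 2 (remaining 18 GB)
34 GB → tape 3 (remaining 24 GB)
132 GB → tape 5 (remaining 68 GB)
101 GB → tape 6 (remaining 99 GB)
105 GB → tape 7 (remaining 95 GB)
148 GB → tape 8 (remaining 52 GB)
107 GB → tape 9 (remaining 93 GB)
49 GB → tape 8 (remaining 3 GB)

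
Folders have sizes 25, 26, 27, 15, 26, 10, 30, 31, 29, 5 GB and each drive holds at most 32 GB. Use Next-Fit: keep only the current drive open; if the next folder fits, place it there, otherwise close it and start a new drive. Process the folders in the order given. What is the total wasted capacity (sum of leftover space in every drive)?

drive 1: place 25 GB, 7 GB left
drive 2: place 26 GB, 6 GB left
drive 3: place 27 GB, 5 GB left
drive 4: place 15 GB, 17 GB left
drive 5: place 26 GB, 6 GB left
drive 6: place 10 GB, 22 GB left
drive 7: place 30 GB, 2 GB left
drive 8: place 31 GB, 1 GB left
drive 9: place 29 GB, 3 GB left
drive 10: place 5 GB, 27 GB left
10 drives × 32 GB = 320 GB; used 224 GB; unused 96 GB.

96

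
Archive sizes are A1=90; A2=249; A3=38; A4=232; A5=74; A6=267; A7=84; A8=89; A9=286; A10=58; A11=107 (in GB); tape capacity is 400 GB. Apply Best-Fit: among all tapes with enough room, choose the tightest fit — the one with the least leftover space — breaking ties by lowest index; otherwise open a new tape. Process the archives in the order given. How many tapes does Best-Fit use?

Put A1 (90 GB) in tape 1; 310 GB remain.
Put A2 (249 GB) in tape 1; 61 GB remain.
Put A3 (38 GB) in tape 1; 23 GB remain.
Put A4 (232 GB) in tape 2; 168 GB remain.
Put A5 (74 GB) in tape 2; 94 GB remain.
Put A6 (267 GB) in tape 3; 133 GB remain.
Put A7 (84 GB) in tape 2; 10 GB remain.
Put A8 (89 GB) in tape 3; 44 GB remain.
Put A9 (286 GB) in tape 4; 114 GB remain.
Put A10 (58 GB) in tape 4; 56 GB remain.
Put A11 (107 GB) in tape 5; 293 GB remain.
Final tapes: [90,249,38] [232,74,84] [267,89] [286,58] [107].

5 tapes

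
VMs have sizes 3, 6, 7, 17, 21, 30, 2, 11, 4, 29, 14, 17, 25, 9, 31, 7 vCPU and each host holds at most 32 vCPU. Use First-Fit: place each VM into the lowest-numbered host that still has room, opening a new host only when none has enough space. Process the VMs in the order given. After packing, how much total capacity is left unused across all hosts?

host 1: place 3 vCPU, 29 vCPU left
host 1: place 6 vCPU, 23 vCPU left
host 1: place 7 vCPU, 16 vCPU left
host 2: place 17 vCPU, 15 vCPU left
host 3: place 21 vCPU, 11 vCPU left
host 4: place 30 vCPU, 2 vCPU left
host 1: place 2 vCPU, 14 vCPU left
host 1: place 11 vCPU, 3 vCPU left
host 2: place 4 vCPU, 11 vCPU left
host 5: place 29 vCPU, 3 vCPU left
host 6: place 14 vCPU, 18 vCPU left
host 6: place 17 vCPU, 1 vCPU left
host 7: place 25 vCPU, 7 vCPU left
host 2: place 9 vCPU, 2 vCPU left
host 8: place 31 vCPU, 1 vCPU left
host 3: place 7 vCPU, 4 vCPU left
8 hosts × 32 vCPU = 256 vCPU; used 233 vCPU; unused 23 vCPU.

23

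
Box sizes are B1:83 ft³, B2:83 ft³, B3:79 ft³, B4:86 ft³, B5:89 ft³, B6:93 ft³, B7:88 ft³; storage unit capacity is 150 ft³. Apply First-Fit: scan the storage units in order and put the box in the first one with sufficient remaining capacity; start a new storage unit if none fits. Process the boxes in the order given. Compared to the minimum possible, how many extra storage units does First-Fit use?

0

First-Fit: [83] [83] [79] [86] [89] [93] [88] → 7 storage units.
7 boxes exceed 75 ft³ (half the capacity), and no two of those can share a storage unit, so at least 7 storage units are needed.
So 7 is already optimal.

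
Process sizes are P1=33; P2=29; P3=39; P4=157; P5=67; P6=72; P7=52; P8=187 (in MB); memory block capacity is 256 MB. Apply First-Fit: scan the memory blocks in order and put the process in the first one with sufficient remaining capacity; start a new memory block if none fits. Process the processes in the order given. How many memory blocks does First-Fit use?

P1 (33 MB) → memory block 1 (remaining 223 MB)
P2 (29 MB) → memory block 1 (remaining 194 MB)
P3 (39 MB) → memory block 1 (remaining 155 MB)
P4 (157 MB) → memory block 2 (remaining 99 MB)
P5 (67 MB) → memory block 1 (remaining 88 MB)
P6 (72 MB) → memory block 1 (remaining 16 MB)
P7 (52 MB) → memory block 2 (remaining 47 MB)
P8 (187 MB) → memory block 3 (remaining 69 MB)
Final memory blocks: [33,29,39,67,72] [157,52] [187].

3 memory blocks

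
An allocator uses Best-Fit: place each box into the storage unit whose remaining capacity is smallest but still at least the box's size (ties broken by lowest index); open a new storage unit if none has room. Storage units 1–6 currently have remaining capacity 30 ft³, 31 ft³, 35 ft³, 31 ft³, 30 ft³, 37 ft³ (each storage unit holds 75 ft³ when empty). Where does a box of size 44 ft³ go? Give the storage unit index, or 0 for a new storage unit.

No storage unit has ≥ 44 ft³ free, so a new storage unit is opened.

0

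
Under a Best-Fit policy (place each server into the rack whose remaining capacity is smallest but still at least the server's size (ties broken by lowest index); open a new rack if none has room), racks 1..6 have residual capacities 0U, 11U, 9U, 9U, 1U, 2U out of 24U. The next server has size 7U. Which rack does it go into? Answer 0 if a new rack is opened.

3

Racks with room: rack 2 (11U), rack 3 (9U), rack 4 (9U).
Tightest fit is rack 3 with 9U free.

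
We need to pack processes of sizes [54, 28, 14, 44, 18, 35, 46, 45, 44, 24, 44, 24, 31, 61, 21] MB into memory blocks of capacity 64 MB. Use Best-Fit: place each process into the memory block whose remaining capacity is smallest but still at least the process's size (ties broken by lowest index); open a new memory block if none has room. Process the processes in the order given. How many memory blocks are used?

10

memory block 1: place 54 MB, 10 MB left
memory block 2: place 28 MB, 36 MB left
memory block 2: place 14 MB, 22 MB left
memory block 3: place 44 MB, 20 MB left
memory block 3: place 18 MB, 2 MB left
memory block 4: place 35 MB, 29 MB left
memory block 5: place 46 MB, 18 MB left
memory block 6: place 45 MB, 19 MB left
memory block 7: place 44 MB, 20 MB left
memory block 4: place 24 MB, 5 MB left
memory block 8: place 44 MB, 20 MB left
memory block 9: place 24 MB, 40 MB left
memory block 9: place 31 MB, 9 MB left
memory block 10: place 61 MB, 3 MB left
memory block 2: place 21 MB, 1 MB left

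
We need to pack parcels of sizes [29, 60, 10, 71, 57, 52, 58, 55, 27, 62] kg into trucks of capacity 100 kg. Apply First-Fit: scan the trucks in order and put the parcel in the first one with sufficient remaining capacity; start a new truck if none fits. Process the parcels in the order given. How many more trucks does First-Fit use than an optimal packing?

0

First-Fit: [29,60,10] [71,27] [57] [52] [58] [55] [62] → 7 trucks.
7 parcels exceed 50 kg (half the capacity), and no two of those can share a truck, so at least 7 trucks are needed.
So 7 is already optimal.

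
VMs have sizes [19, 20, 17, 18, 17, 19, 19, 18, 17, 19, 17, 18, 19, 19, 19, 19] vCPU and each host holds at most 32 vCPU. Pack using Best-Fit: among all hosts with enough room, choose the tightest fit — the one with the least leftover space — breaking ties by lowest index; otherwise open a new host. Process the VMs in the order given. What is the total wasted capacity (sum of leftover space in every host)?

218

19 vCPU → host 1 (remaining 13 vCPU)
20 vCPU → host 2 (remaining 12 vCPU)
17 vCPU → host 3 (remaining 15 vCPU)
18 vCPU → host 4 (remaining 14 vCPU)
17 vCPU → host 5 (remaining 15 vCPU)
19 vCPU → host 6 (remaining 13 vCPU)
19 vCPU → host 7 (remaining 13 vCPU)
18 vCPU → host 8 (remaining 14 vCPU)
17 vCPU → host 9 (remaining 15 vCPU)
19 vCPU → host 10 (remaining 13 vCPU)
17 vCPU → host 11 (remaining 15 vCPU)
18 vCPU → host 12 (remaining 14 vCPU)
19 vCPU → host 13 (remaining 13 vCPU)
19 vCPU → host 14 (remaining 13 vCPU)
19 vCPU → host 15 (remaining 13 vCPU)
19 vCPU → host 16 (remaining 13 vCPU)
16 hosts × 32 vCPU = 512 vCPU; used 294 vCPU; unused 218 vCPU.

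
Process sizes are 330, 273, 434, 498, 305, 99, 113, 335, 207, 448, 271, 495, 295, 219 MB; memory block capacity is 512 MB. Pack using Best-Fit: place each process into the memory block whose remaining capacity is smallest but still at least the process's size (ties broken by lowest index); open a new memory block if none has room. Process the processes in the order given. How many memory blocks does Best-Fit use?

Put 330 MB in memory block 1; 182 MB remain.
Put 273 MB in memory block 2; 239 MB remain.
Put 434 MB in memory block 3; 78 MB remain.
Put 498 MB in memory block 4; 14 MB remain.
Put 305 MB in memory block 5; 207 MB remain.
Put 99 MB in memory block 1; 83 MB remain.
Put 113 MB in memory block 5; 94 MB remain.
Put 335 MB in memory block 6; 177 MB remain.
Put 207 MB in memory block 2; 32 MB remain.
Put 448 MB in memory block 7; 64 MB remain.
Put 271 MB in memory block 8; 241 MB remain.
Put 495 MB in memory block 9; 17 MB remain.
Put 295 MB in memory block 10; 217 MB remain.
Put 219 MB in memory block 8; 22 MB remain.

10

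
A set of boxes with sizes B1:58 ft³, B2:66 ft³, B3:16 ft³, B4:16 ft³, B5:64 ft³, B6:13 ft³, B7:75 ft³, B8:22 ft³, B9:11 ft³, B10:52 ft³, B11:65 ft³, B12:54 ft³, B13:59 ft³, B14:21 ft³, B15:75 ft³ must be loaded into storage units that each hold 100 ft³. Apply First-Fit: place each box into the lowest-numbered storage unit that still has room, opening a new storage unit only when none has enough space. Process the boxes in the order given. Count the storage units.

9

storage unit 1: place B1 (58 ft³), 42 ft³ left
storage unit 2: place B2 (66 ft³), 34 ft³ left
storage unit 1: place B3 (16 ft³), 26 ft³ left
storage unit 1: place B4 (16 ft³), 10 ft³ left
storage unit 3: place B5 (64 ft³), 36 ft³ left
storage unit 2: place B6 (13 ft³), 21 ft³ left
storage unit 4: place B7 (75 ft³), 25 ft³ left
storage unit 3: place B8 (22 ft³), 14 ft³ left
storage unit 2: place B9 (11 ft³), 10 ft³ left
storage unit 5: place B10 (52 ft³), 48 ft³ left
storage unit 6: place B11 (65 ft³), 35 ft³ left
storage unit 7: place B12 (54 ft³), 46 ft³ left
storage unit 8: place B13 (59 ft³), 41 ft³ left
storage unit 4: place B14 (21 ft³), 4 ft³ left
storage unit 9: place B15 (75 ft³), 25 ft³ left
Final storage units: [58,16,16] [66,13,11] [64,22] [75,21] [52] [65] [54] [59] [75].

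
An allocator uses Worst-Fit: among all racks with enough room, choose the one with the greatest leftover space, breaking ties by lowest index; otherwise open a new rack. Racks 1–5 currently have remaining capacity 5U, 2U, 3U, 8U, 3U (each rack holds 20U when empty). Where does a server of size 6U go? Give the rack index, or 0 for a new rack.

4

Racks with room: rack 4 (8U).
Most room is rack 4 with 8U free.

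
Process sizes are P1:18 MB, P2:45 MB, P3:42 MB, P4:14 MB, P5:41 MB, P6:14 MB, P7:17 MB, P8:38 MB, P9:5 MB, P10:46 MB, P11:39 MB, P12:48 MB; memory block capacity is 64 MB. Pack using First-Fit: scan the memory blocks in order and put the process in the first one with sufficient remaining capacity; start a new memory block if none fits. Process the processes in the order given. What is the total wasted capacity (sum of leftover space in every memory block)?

memory block 1: place P1 (18 MB), 46 MB left
memory block 1: place P2 (45 MB), 1 MB left
memory block 2: place P3 (42 MB), 22 MB left
memory block 2: place P4 (14 MB), 8 MB left
memory block 3: place P5 (41 MB), 23 MB left
memory block 3: place P6 (14 MB), 9 MB left
memory block 4: place P7 (17 MB), 47 MB left
memory block 4: place P8 (38 MB), 9 MB left
memory block 2: place P9 (5 MB), 3 MB left
memory block 5: place P10 (46 MB), 18 MB left
memory block 6: place P11 (39 MB), 25 MB left
memory block 7: place P12 (48 MB), 16 MB left
7 memory blocks × 64 MB = 448 MB; used 367 MB; unused 81 MB.

81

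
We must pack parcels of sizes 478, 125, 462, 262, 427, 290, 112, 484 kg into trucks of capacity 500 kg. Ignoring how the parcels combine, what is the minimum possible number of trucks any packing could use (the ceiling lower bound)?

6

Total size = 478 + 125 + 462 + 262 + 427 + 290 + 112 + 484 = 2640 kg.
⌈2640 / 500⌉ = 6.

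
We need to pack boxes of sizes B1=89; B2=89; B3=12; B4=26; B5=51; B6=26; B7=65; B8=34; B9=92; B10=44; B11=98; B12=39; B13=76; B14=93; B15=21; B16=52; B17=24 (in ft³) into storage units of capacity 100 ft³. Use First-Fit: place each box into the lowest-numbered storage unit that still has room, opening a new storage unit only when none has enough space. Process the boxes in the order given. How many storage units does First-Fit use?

10 storage units

storage unit 1: place B1 (89 ft³), 11 ft³ left
storage unit 2: place B2 (89 ft³), 11 ft³ left
storage unit 3: place B3 (12 ft³), 88 ft³ left
storage unit 3: place B4 (26 ft³), 62 ft³ left
storage unit 3: place B5 (51 ft³), 11 ft³ left
storage unit 4: place B6 (26 ft³), 74 ft³ left
storage unit 4: place B7 (65 ft³), 9 ft³ left
storage unit 5: place B8 (34 ft³), 66 ft³ left
storage unit 6: place B9 (92 ft³), 8 ft³ left
storage unit 5: place B10 (44 ft³), 22 ft³ left
storage unit 7: place B11 (98 ft³), 2 ft³ left
storage unit 8: place B12 (39 ft³), 61 ft³ left
storage unit 9: place B13 (76 ft³), 24 ft³ left
storage unit 10: place B14 (93 ft³), 7 ft³ left
storage unit 5: place B15 (21 ft³), 1 ft³ left
storage unit 8: place B16 (52 ft³), 9 ft³ left
storage unit 9: place B17 (24 ft³), 0 ft³ left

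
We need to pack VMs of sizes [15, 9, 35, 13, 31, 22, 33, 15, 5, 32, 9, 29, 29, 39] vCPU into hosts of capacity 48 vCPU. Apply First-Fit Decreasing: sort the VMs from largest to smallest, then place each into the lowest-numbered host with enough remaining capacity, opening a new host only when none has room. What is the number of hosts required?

8 hosts

Sorted descending: 39, 35, 33, 32, 31, 29, 29, 22, 15, 15, 13, 9, 9, 5.
Put 39 vCPU in host 1; 9 vCPU remain.
Put 35 vCPU in host 2; 13 vCPU remain.
Put 33 vCPU in host 3; 15 vCPU remain.
Put 32 vCPU in host 4; 16 vCPU remain.
Put 31 vCPU in host 5; 17 vCPU remain.
Put 29 vCPU in host 6; 19 vCPU remain.
Put 29 vCPU in host 7; 19 vCPU remain.
Put 22 vCPU in host 8; 26 vCPU remain.
Put 15 vCPU in host 3; 0 vCPU remain.
Put 15 vCPU in host 4; 1 vCPU remain.
Put 13 vCPU in host 2; 0 vCPU remain.
Put 9 vCPU in host 1; 0 vCPU remain.
Put 9 vCPU in host 5; 8 vCPU remain.
Put 5 vCPU in host 5; 3 vCPU remain.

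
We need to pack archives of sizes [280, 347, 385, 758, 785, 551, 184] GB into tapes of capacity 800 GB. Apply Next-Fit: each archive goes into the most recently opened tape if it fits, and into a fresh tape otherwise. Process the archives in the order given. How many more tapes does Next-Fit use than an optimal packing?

Next-Fit: [280,347] [385] [758] [785] [551,184] → 5 tapes.
Total size 3290 GB; any packing needs at least ⌈3290/800⌉ = 5 tapes.
So 5 is already optimal.

0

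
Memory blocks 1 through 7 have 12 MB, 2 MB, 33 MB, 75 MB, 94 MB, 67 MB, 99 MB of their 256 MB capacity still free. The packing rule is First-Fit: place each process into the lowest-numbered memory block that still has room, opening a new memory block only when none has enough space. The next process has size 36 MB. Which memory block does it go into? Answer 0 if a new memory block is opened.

4

Memory blocks with room: memory block 4 (75 MB), memory block 5 (94 MB), memory block 6 (67 MB), memory block 7 (99 MB).
The first with room is memory block 4.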